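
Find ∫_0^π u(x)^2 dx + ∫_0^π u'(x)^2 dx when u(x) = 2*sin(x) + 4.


||u||_{H^1(0,π)}^2 = 32 + 20*π

u'(x) = 2*cos(x).
Expand u² and (u')² and integrate term by term on (0, π), using: for integers n ≥ 1, ∫_0^π sin²(nx) dx = ∫_0^π cos²(nx) dx = π/2; for n ≠ n', ∫_0^π sin(nx)sin(n'x) dx = ∫_0^π cos(nx)cos(n'x) dx = 0; and by product-to-sum, ∫_0^π sin(nx)cos(n'x) dx = ½∫_0^π [sin((n+n')x) + sin((n−n')x)] dx, which is 0 when n+n' is even and 2n/(n²−n'²) when n+n' is odd (it need not vanish on (0, π)). For the constant mode: ∫_0^π 1 dx = π, ∫_0^π cos(nx) dx = 0, ∫_0^π sin(nx) dx = (1−(−1)^n)/n.
  u² squared terms: (4)²·∫1 dx = 16·π = 16*π;  (2)²·∫sin(x)² dx = 4·π/2 = 2*π.
  u² cross terms: 2·(4)·(2)·∫1·sin(x) dx = 16·(2) = 32.
  So ∫_0^π u² dx = 16*π + 2*π + 32 = 32 + 18*π.
  (u')² squared terms: (2)²·∫cos(x)² dx = 4·π/2 = 2*π.
  So ∫_0^π (u')² dx = 2*π.
||u||_{H^1}^2 = (32 + 18*π) + (2*π) = 32 + 20*π.


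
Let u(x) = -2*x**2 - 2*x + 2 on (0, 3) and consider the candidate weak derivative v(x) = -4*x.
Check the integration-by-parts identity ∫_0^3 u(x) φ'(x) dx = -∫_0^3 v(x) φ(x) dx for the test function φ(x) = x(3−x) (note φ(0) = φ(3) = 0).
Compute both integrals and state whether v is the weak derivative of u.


LHS = 36, RHS = 27. No, v is not the weak derivative of u.

u(x) = -2*x**2 - 2*x + 2, classical derivative u'(x) = -4*x - 2.
φ(x) = x(3−x), so φ'(x) = 3 - 2*x.
Note φ(0) = φ(3) = 0, so the boundary term u·φ vanishes.
LHS = ∫_0^3 u(x) φ'(x) dx = ∫_0^3 (4*x^3 - 2*x^2 - 10*x + 6) dx. Term by term:
  ∫_0^3 4*x^3 dx = 81;  ∫_0^3 -2*x^2 dx = -18;  ∫_0^3 -10*x dx = -45;
  ∫_0^3 6 dx = 18.
Sum: 81 − 18 − 45 + 18 = 36.
So LHS = 36.
∫_0^3 v(x) φ(x) dx = ∫_0^3 (4*x^3 - 12*x^2) dx. Term by term:
  ∫_0^3 4*x^3 dx = 81;  ∫_0^3 -12*x^2 dx = -108.
Sum: 81 − 108 = -27.
So RHS = -∫_0^3 v(x) φ(x) dx = 27.
LHS − RHS = 9 ≠ 0, so the identity fails.
(For a valid weak derivative the identity must hold for EVERY test function, in particular this one. The failure shows v is NOT the weak derivative of u.)
Correct weak derivative would be u'(x) = -4*x - 2.


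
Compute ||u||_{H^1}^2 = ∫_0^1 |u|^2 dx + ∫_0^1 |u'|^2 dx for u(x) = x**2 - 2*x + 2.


||u||_{H^1}^2 = 16/5

The H^1 norm (squared) on an interval (0, L) is
  ||u||_{H^1}^2 = ∫_0^L u(x)^2 dx + ∫_0^L u'(x)^2 dx.
Compute u'(x) = 2*x - 2.
Then u(x)^2 = x**4 - 4*x**3 + 8*x**2 - 8*x + 4 and u'(x)^2 = 4*x**2 - 8*x + 4.
Integrate each monomial from 0 to 1 using ∫_0^1 c·x^n dx = c·1^(n+1)/(n+1):
  ∫_0^1 u(x)^2 dx = ∫_0^1 (x^4 - 4*x^3 + 8*x^2 - 8*x + 4) dx. Term by term:
    ∫_0^1 x^4 dx = 1/5;  ∫_0^1 -4*x^3 dx = -1;  ∫_0^1 8*x^2 dx = 8/3;
    ∫_0^1 -8*x dx = -4;  ∫_0^1 4 dx = 4.
  Sum: 1/5 − 1 + 8/3 − 4 + 4 = 28/15.
  ∫_0^1 u'(x)^2 dx = ∫_0^1 (4*x^2 - 8*x + 4) dx. Term by term:
    ∫_0^1 4*x^2 dx = 4/3;  ∫_0^1 -8*x dx = -4;  ∫_0^1 4 dx = 4.
  Sum: 4/3 − 4 + 4 = 4/3.
Adding: ||u||_{H^1}^2 = 28/15 + 4/3 = 16/5.


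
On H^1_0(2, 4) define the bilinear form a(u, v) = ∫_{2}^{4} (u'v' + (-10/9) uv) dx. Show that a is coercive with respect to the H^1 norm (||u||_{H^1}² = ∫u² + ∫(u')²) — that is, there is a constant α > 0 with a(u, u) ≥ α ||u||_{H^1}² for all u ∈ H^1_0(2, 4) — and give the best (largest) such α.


α = (-40/9 + π^2)/(4 + π^2)

Coercivity of a(·,·) on H^1_0(2, 4) means a(u, u) ≥ α ||u||_{H^1}² for every u ∈ H^1_0.
The interval has length L = 2, and Poincaré/coercivity depend only on L. Here a(u, u) = ∫(u')² + (-10/9)·∫u².
Here c = -10/9 < 0 with |c| < (π/L)² = π^2/4, so coercivity still holds. The condition a(u,u) ≥ α||u||_{H^1}² reads (1−α)∫(u')² ≥ (α−c)∫u². Any admissible α is ≤ 1 (rapidly oscillating u have ∫u²/∫(u')² → 0), and α = 1 would force 0 ≥ (1−c)∫u², impossible since c < 1; so 1−α > 0. By the sharp Poincaré inequality on H^1_0 of an interval of length L, ∫(u')² ≥ (π/L)²∫u² with equality for the first sine mode sin(π(x−x₀)/L) (x₀ the left endpoint), so the inequality holds for all u iff (1−α)(π/L)² ≥ α − c, i.e. α ≤ ((π/L)² + c)/((π/L)² + 1) = (1 + c(L/π)²)/(1 + (L/π)²). (Direct route, valid since c ≤ 0: Poincaré gives c∫u² ≥ c(L/π)²∫(u')², so a(u,u) ≥ (1 + c(L/π)²)∫(u')², while ||u||_{H^1}² ≤ (1 + (L/π)²)∫(u')²; dividing yields the same α.) With (π/L)² = π^2/4 and c = -10/9, the largest admissible constant is α = ((π/L)² + c)/((π/L)² + 1).
Simplifying, α = (-40/9 + π^2)/(4 + π^2).


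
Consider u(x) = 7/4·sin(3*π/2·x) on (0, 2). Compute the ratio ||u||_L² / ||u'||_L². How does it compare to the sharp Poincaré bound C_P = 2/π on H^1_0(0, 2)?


||u||_L² / ||u'||_L² = 2/(3*π) < C_P = 2/π.

u(x) = 7/4·sin(3*π/2·x), so u'(x) = 21*π*cos(3*π*x/2)/8.
Writing u(x) = A·sin(kπx/L) with A = 7/4 and k = 3, use ∫_0^L sin²(kπx/L) dx = L/2 and ∫_0^L cos²(kπx/L) dx = L/2.
u² = 49/16·sin²(3*π/2·x) and (u')² = 441*π^2/64·cos²(3*π/2·x), and each of sin², cos² integrates to L/2 = 1 over (0, 2).
∫_0^2 u² dx = 49/16, so ||u||_L² = 7/4.
∫_0^2 (u')² dx = 441*π^2/64, so ||u'||_L² = 21*π/8.
Ratio ||u||_L² / ||u'||_L² = 2/(3*π).
Sharp Poincaré constant on H^1_0(0, 2) is C_P = L/π = 2/π, achieved by sin(π/2·x).
This is the k = 3 harmonic; the ratio L/(kπ) is strictly less than C_P = L/π, consistent with the sharp inequality ||u||_L² ≤ C_P ||u'||_L².


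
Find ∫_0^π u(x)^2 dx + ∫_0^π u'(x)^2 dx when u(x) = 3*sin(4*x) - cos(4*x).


||u||_{H^1(0,π)}^2 = 85*π

u'(x) = 4*sin(4*x) + 12*cos(4*x).
Expand u² and (u')² and integrate term by term on (0, π), using: for integers n ≥ 1, ∫_0^π sin²(nx) dx = ∫_0^π cos²(nx) dx = π/2; for n ≠ n', ∫_0^π sin(nx)sin(n'x) dx = ∫_0^π cos(nx)cos(n'x) dx = 0; and by product-to-sum, ∫_0^π sin(nx)cos(n'x) dx = ½∫_0^π [sin((n+n')x) + sin((n−n')x)] dx, which is 0 when n+n' is even and 2n/(n²−n'²) when n+n' is odd (it need not vanish on (0, π)).
  u² squared terms: (-1)²·∫cos(4x)² dx = 1·π/2 = π/2;  (3)²·∫sin(4x)² dx = 9·π/2 = 9*π/2.
  u² cross terms: 2·(-1)·(3)·∫cos(4x)·sin(4x) dx = -6·(0) = 0.
  So ∫_0^π u² dx = π/2 + 9*π/2 + 0 = 5*π.
  (u')² squared terms: (4)²·∫sin(4x)² dx = 16·π/2 = 8*π;  (12)²·∫cos(4x)² dx = 144·π/2 = 72*π.
  (u')² cross terms: 2·(4)·(12)·∫sin(4x)·cos(4x) dx = 96·(0) = 0.
  So ∫_0^π (u')² dx = 8*π + 72*π + 0 = 80*π.
||u||_{H^1}^2 = (5*π) + (80*π) = 85*π.


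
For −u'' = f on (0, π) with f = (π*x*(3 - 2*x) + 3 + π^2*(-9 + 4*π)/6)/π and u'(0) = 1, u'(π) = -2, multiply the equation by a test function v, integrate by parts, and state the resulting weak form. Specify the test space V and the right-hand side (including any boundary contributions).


V = H^1(0, π) (v unrestricted at boundary; u is determined up to an additive constant); weak form: ∫_0^π u'v' dx = ∫_0^π ((π*x*(3 - 2*x) + 3 + π^2*(-9 + 4*π)/6)/π) v dx − 2·v(π) − v(0) for all v ∈ V.

Multiply both sides by a test function v and integrate from 0 to π:
  ∫_0^π −u''(x) v(x) dx = ∫_0^π f(x) v(x) dx.
Integrate the LHS by parts once:
  ∫_0^π −u'' v dx = −[u'(x) v(x)]_0^π + ∫_0^π u'(x) v'(x) dx.
Thus ∫_0^π u'(x) v'(x) dx = ∫_0^π f(x) v(x) dx + [u'(x) v(x)]_0^π.
Choose V so that boundary terms are either known or forced to vanish.
u has inhomogeneous Neumann u'(0) = 1, u'(π) = -2. [u' v]_0^π = (-2)·v(π) − (1)·v(0) = − 2·v(π) − v(0). Take V = H^1(0, π); boundary term becomes part of RHS.
Weak formulation: find u (satisfying any essential BC) such that ∫_0^π u'(x) v'(x) dx = ∫_0^π f v dx − 2·v(π) − v(0) for all v ∈ V (Neumann data are natural BCs: they enter the RHS as boundary terms).
Substituting f(x) = (π*x*(3 - 2*x) + 3 + π^2*(-9 + 4*π)/6)/π, the right-hand side is ∫_0^π ((π*x*(3 - 2*x) + 3 + π^2*(-9 + 4*π)/6)/π) v dx − 2·v(π) − v(0).
Compatibility check (pure Neumann): taking v ≡ 1 ∈ V gives 0 = ∫_0^π f dx + (-2) − (1), i.e. ∫_0^π f dx must equal u'(0) − u'(π) = 3. Indeed ∫_0^π ((π*x*(3 - 2*x) + 3 + π^2*(-9 + 4*π)/6)/π) dx = 3, so the data are compatible. The solution is then unique only up to an additive constant (fix it e.g. by requiring ∫_0^π u dx = 0).


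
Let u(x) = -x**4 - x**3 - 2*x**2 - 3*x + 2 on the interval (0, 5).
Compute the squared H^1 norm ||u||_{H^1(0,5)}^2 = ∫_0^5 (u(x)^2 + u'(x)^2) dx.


||u||_{H^1}^2 = 24385865/36

The H^1 norm (squared) on an interval (0, L) is
  ||u||_{H^1}^2 = ∫_0^L u(x)^2 dx + ∫_0^L u'(x)^2 dx.
Compute u'(x) = -4*x**3 - 3*x**2 - 4*x - 3.
Then u(x)^2 = x**8 + 2*x**7 + 5*x**6 + 10*x**5 + 6*x**4 + 8*x**3 + x**2 - 12*x + 4 and u'(x)^2 = 16*x**6 + 24*x**5 + 41*x**4 + 48*x**3 + 34*x**2 + 24*x + 9.
Integrate each monomial from 0 to 5 using ∫_0^5 c·x^n dx = c·5^(n+1)/(n+1):
  ∫_0^5 u(x)^2 dx = ∫_0^5 (x^8 + 2*x^7 + 5*x^6 + 10*x^5 + 6*x^4 + 8*x^3 + x^2 - 12*x + 4) dx. Term by term:
    ∫_0^5 x^8 dx = 1953125/9;  ∫_0^5 2*x^7 dx = 390625/4;  ∫_0^5 5*x^6 dx = 390625/7;
    ∫_0^5 10*x^5 dx = 78125/3;  ∫_0^5 6*x^4 dx = 3750;  ∫_0^5 8*x^3 dx = 1250;
    ∫_0^5 x^2 dx = 125/3;  ∫_0^5 -12*x dx = -150;  ∫_0^5 4 dx = 20.
  Sum: 1953125/9 + 390625/4 + 390625/7 + 78125/3 + 3750 + 1250 + 125/3 − 150 + 20 = 101159615/252.
  ∫_0^5 u'(x)^2 dx = ∫_0^5 (16*x^6 + 24*x^5 + 41*x^4 + 48*x^3 + 34*x^2 + 24*x + 9) dx. Term by term:
    ∫_0^5 16*x^6 dx = 1250000/7;  ∫_0^5 24*x^5 dx = 62500;  ∫_0^5 41*x^4 dx = 25625;
    ∫_0^5 48*x^3 dx = 7500;  ∫_0^5 34*x^2 dx = 4250/3;  ∫_0^5 24*x dx = 300;
    ∫_0^5 9 dx = 45.
  Sum: 1250000/7 + 62500 + 25625 + 7500 + 4250/3 + 300 + 45 = 5795120/21.
Adding: ||u||_{H^1}^2 = 101159615/252 + 5795120/21 = 24385865/36.


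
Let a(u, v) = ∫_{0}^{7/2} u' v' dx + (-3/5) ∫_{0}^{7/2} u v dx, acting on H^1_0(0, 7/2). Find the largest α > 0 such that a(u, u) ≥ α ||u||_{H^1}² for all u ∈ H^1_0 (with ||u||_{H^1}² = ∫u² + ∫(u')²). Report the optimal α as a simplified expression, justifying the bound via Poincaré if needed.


α = (-147 + 20*π^2)/(5*(4*π^2 + 49))

Coercivity of a(·,·) on H^1_0(0, 7/2) means a(u, u) ≥ α ||u||_{H^1}² for every u ∈ H^1_0.
The interval has length L = 7/2, and Poincaré/coercivity depend only on L. Here a(u, u) = ∫(u')² + (-3/5)·∫u².
Here c = -3/5 < 0 with |c| < (π/L)² = 4*π^2/49, so coercivity still holds. The condition a(u,u) ≥ α||u||_{H^1}² reads (1−α)∫(u')² ≥ (α−c)∫u². Any admissible α is ≤ 1 (rapidly oscillating u have ∫u²/∫(u')² → 0), and α = 1 would force 0 ≥ (1−c)∫u², impossible since c < 1; so 1−α > 0. By the sharp Poincaré inequality on H^1_0 of an interval of length L, ∫(u')² ≥ (π/L)²∫u² with equality for the first sine mode sin(π(x−x₀)/L) (x₀ the left endpoint), so the inequality holds for all u iff (1−α)(π/L)² ≥ α − c, i.e. α ≤ ((π/L)² + c)/((π/L)² + 1) = (1 + c(L/π)²)/(1 + (L/π)²). (Direct route, valid since c ≤ 0: Poincaré gives c∫u² ≥ c(L/π)²∫(u')², so a(u,u) ≥ (1 + c(L/π)²)∫(u')², while ||u||_{H^1}² ≤ (1 + (L/π)²)∫(u')²; dividing yields the same α.) With (π/L)² = 4*π^2/49 and c = -3/5, the largest admissible constant is α = ((π/L)² + c)/((π/L)² + 1).
Simplifying, α = (-147 + 20*π^2)/(5*(4*π^2 + 49)).


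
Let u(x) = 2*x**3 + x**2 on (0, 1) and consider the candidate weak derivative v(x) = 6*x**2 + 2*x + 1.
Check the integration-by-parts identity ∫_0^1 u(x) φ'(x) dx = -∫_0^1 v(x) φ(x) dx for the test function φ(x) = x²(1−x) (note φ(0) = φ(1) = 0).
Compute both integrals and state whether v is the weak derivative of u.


LHS = -3/10, RHS = -23/60. No, v is not the weak derivative of u.

u(x) = 2*x**3 + x**2, classical derivative u'(x) = 6*x**2 + 2*x.
φ(x) = x²(1−x), so φ'(x) = x*(2 - 3*x).
Note φ(0) = φ(1) = 0, so the boundary term u·φ vanishes.
LHS = ∫_0^1 u(x) φ'(x) dx = ∫_0^1 (-6*x^5 + x^4 + 2*x^3) dx. Term by term:
  ∫_0^1 -6*x^5 dx = -1;  ∫_0^1 x^4 dx = 1/5;  ∫_0^1 2*x^3 dx = 1/2.
Sum: -1 + 1/5 + 1/2 = -3/10.
So LHS = -3/10.
∫_0^1 v(x) φ(x) dx = ∫_0^1 (-6*x^5 + 4*x^4 + x^3 + x^2) dx. Term by term:
  ∫_0^1 -6*x^5 dx = -1;  ∫_0^1 4*x^4 dx = 4/5;  ∫_0^1 x^3 dx = 1/4;
  ∫_0^1 x^2 dx = 1/3.
Sum: -1 + 4/5 + 1/4 + 1/3 = 23/60.
So RHS = -∫_0^1 v(x) φ(x) dx = -23/60.
LHS − RHS = 1/12 ≠ 0, so the identity fails.
(For a valid weak derivative the identity must hold for EVERY test function, in particular this one. The failure shows v is NOT the weak derivative of u.)
Correct weak derivative would be u'(x) = 6*x**2 + 2*x.


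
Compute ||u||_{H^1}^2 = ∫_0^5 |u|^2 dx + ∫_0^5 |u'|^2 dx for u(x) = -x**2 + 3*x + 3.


||u||_{H^1}^2 = 865/6

The H^1 norm (squared) on an interval (0, L) is
  ||u||_{H^1}^2 = ∫_0^L u(x)^2 dx + ∫_0^L u'(x)^2 dx.
Compute u'(x) = 3 - 2*x.
Then u(x)^2 = x**4 - 6*x**3 + 3*x**2 + 18*x + 9 and u'(x)^2 = 4*x**2 - 12*x + 9.
Integrate each monomial from 0 to 5 using ∫_0^5 c·x^n dx = c·5^(n+1)/(n+1):
  ∫_0^5 u(x)^2 dx = ∫_0^5 (x^4 - 6*x^3 + 3*x^2 + 18*x + 9) dx. Term by term:
    ∫_0^5 x^4 dx = 625;  ∫_0^5 -6*x^3 dx = -1875/2;  ∫_0^5 3*x^2 dx = 125;
    ∫_0^5 18*x dx = 225;  ∫_0^5 9 dx = 45.
  Sum: 625 − 1875/2 + 125 + 225 + 45 = 165/2.
  ∫_0^5 u'(x)^2 dx = ∫_0^5 (4*x^2 - 12*x + 9) dx. Term by term:
    ∫_0^5 4*x^2 dx = 500/3;  ∫_0^5 -12*x dx = -150;  ∫_0^5 9 dx = 45.
  Sum: 500/3 − 150 + 45 = 185/3.
Adding: ||u||_{H^1}^2 = 165/2 + 185/3 = 865/6.


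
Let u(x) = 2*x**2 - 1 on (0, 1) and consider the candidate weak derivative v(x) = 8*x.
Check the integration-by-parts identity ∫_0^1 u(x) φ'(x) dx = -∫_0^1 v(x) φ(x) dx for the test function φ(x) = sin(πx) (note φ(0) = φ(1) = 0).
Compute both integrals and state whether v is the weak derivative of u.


LHS = -4/π, RHS = -8/π. No, v is not the weak derivative of u.

u(x) = 2*x**2 - 1, classical derivative u'(x) = 4*x.
φ(x) = sin(πx), so φ'(x) = π*cos(π*x).
Note φ(0) = φ(1) = 0, so the boundary term u·φ vanishes.
LHS = ∫_0^1 u(x) φ'(x) dx = ∫_0^1 (2*π*x^2*cos(π*x) - π*cos(π*x)) dx. Term by term:
  ∫_0^1 -π*cos(π*x) dx = 0;  ∫_0^1 2*π*x^2*cos(π*x) dx = -4/π.
Sum: 0 − 4/π = -4/π.
So LHS = -4/π.
∫_0^1 v(x) φ(x) dx = ∫_0^1 (8*x*sin(π*x)) dx. Term by term:
  ∫_0^1 8*x*sin(π*x) dx = 8/π.
So RHS = -∫_0^1 v(x) φ(x) dx = -8/π.
LHS − RHS = 4/π ≠ 0, so the identity fails.
(For a valid weak derivative the identity must hold for EVERY test function, in particular this one. The failure shows v is NOT the weak derivative of u.)
Correct weak derivative would be u'(x) = 4*x.


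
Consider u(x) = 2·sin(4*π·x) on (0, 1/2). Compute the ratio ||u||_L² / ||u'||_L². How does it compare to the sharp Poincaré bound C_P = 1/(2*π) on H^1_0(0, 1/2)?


||u||_L² / ||u'||_L² = 1/(4*π) < C_P = 1/(2*π).

u(x) = 2·sin(4*π·x), so u'(x) = 8*π*cos(4*π*x).
Writing u(x) = A·sin(kπx/L) with A = 2 and k = 2, use ∫_0^L sin²(kπx/L) dx = L/2 and ∫_0^L cos²(kπx/L) dx = L/2.
u² = 4·sin²(4*π·x) and (u')² = 64*π^2·cos²(4*π·x), and each of sin², cos² integrates to L/2 = 1/4 over (0, 1/2).
∫_0^1/2 u² dx = 1, so ||u||_L² = 1.
∫_0^1/2 (u')² dx = 16*π^2, so ||u'||_L² = 4*π.
Ratio ||u||_L² / ||u'||_L² = 1/(4*π).
Sharp Poincaré constant on H^1_0(0, 1/2) is C_P = L/π = 1/(2*π), achieved by sin(2*π·x).
This is the k = 2 harmonic; the ratio L/(kπ) is strictly less than C_P = L/π, consistent with the sharp inequality ||u||_L² ≤ C_P ||u'||_L².


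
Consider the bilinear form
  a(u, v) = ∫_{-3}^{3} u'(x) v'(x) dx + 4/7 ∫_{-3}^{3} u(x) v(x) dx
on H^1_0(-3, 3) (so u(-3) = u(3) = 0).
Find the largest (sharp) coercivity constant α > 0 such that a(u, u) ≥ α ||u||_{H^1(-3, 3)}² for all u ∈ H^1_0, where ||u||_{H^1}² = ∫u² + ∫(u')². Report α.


α = (π^2 + 144/7)/(π^2 + 36)

Coercivity of a(·,·) on H^1_0(-3, 3) means a(u, u) ≥ α ||u||_{H^1}² for every u ∈ H^1_0.
The interval has length L = 6, and Poincaré/coercivity depend only on L. Here a(u, u) = ∫(u')² + (4/7)·∫u².
Here 0 < c = 4/7 < 1. The condition a(u,u) ≥ α||u||_{H^1}² reads (1−α)∫(u')² ≥ (α−c)∫u². Any admissible α is ≤ 1 (rapidly oscillating u have ∫u²/∫(u')² → 0), and α = 1 would force 0 ≥ (1−c)∫u², impossible since c < 1; so 1−α > 0. By the sharp Poincaré inequality on H^1_0 of an interval of length L, ∫(u')² ≥ (π/L)²∫u² with equality for the first sine mode sin(π(x−x₀)/L) (x₀ the left endpoint), so the inequality holds for all u iff (1−α)(π/L)² ≥ α − c, i.e. α ≤ ((π/L)² + c)/((π/L)² + 1) = (1 + c(L/π)²)/(1 + (L/π)²). With (π/L)² = π^2/36 and c = 4/7, the largest admissible constant is α = ((π/L)² + c)/((π/L)² + 1).
Simplifying, α = (π^2 + 144/7)/(π^2 + 36).


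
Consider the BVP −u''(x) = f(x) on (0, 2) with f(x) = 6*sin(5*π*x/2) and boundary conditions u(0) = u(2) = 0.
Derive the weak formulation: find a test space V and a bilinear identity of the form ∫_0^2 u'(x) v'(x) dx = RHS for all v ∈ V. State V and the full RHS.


V = H^1_0(0, 2) (so v(0) = v(2) = 0); weak form: ∫_0^2 u'v' dx = ∫_0^2 (6*sin(5*π*x/2)) v dx for all v ∈ V.

Multiply both sides by a test function v and integrate from 0 to 2:
  ∫_0^2 −u''(x) v(x) dx = ∫_0^2 f(x) v(x) dx.
Integrate the LHS by parts once:
  ∫_0^2 −u'' v dx = −[u'(x) v(x)]_0^2 + ∫_0^2 u'(x) v'(x) dx.
Thus ∫_0^2 u'(x) v'(x) dx = ∫_0^2 f(x) v(x) dx + [u'(x) v(x)]_0^2.
Choose V so that boundary terms are either known or forced to vanish.
u is Dirichlet: u(0) = u(2) = 0. Let V = H^1_0(0, 2); then v(0) = v(2) = 0, and [u' v]_0^2 = 0.
Weak formulation: find u (satisfying any essential BC) such that ∫_0^2 u'(x) v'(x) dx = ∫_0^2 f v dx for all v ∈ V.
Substituting f(x) = 6*sin(5*π*x/2), the right-hand side is ∫_0^2 (6*sin(5*π*x/2)) v dx.


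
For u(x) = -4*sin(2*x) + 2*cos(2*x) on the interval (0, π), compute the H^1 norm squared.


||u||_{H^1(0,π)}^2 = 50*π

u'(x) = -4*sin(2*x) - 8*cos(2*x).
Expand u² and (u')² and integrate term by term on (0, π), using: for integers n ≥ 1, ∫_0^π sin²(nx) dx = ∫_0^π cos²(nx) dx = π/2; for n ≠ n', ∫_0^π sin(nx)sin(n'x) dx = ∫_0^π cos(nx)cos(n'x) dx = 0; and by product-to-sum, ∫_0^π sin(nx)cos(n'x) dx = ½∫_0^π [sin((n+n')x) + sin((n−n')x)] dx, which is 0 when n+n' is even and 2n/(n²−n'²) when n+n' is odd (it need not vanish on (0, π)).
  u² squared terms: (-4)²·∫sin(2x)² dx = 16·π/2 = 8*π;  (2)²·∫cos(2x)² dx = 4·π/2 = 2*π.
  u² cross terms: 2·(-4)·(2)·∫sin(2x)·cos(2x) dx = -16·(0) = 0.
  So ∫_0^π u² dx = 8*π + 2*π + 0 = 10*π.
  (u')² squared terms: (-8)²·∫cos(2x)² dx = 64·π/2 = 32*π;  (-4)²·∫sin(2x)² dx = 16·π/2 = 8*π.
  (u')² cross terms: 2·(-8)·(-4)·∫cos(2x)·sin(2x) dx = 64·(0) = 0.
  So ∫_0^π (u')² dx = 32*π + 8*π + 0 = 40*π.
||u||_{H^1}^2 = (10*π) + (40*π) = 50*π.


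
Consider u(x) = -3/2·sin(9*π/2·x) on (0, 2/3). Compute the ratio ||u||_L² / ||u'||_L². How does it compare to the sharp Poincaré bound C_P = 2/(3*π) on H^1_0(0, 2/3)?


||u||_L² / ||u'||_L² = 2/(9*π) < C_P = 2/(3*π).

u(x) = -3/2·sin(9*π/2·x), so u'(x) = -27*π*cos(9*π*x/2)/4.
Writing u(x) = A·sin(kπx/L) with A = -3/2 and k = 3, use ∫_0^L sin²(kπx/L) dx = L/2 and ∫_0^L cos²(kπx/L) dx = L/2.
u² = 9/4·sin²(9*π/2·x) and (u')² = 729*π^2/16·cos²(9*π/2·x), and each of sin², cos² integrates to L/2 = 1/3 over (0, 2/3).
∫_0^2/3 u² dx = 3/4, so ||u||_L² = sqrt(3)/2.
∫_0^2/3 (u')² dx = 243*π^2/16, so ||u'||_L² = 9*sqrt(3)*π/4.
Ratio ||u||_L² / ||u'||_L² = 2/(9*π).
Sharp Poincaré constant on H^1_0(0, 2/3) is C_P = L/π = 2/(3*π), achieved by sin(3*π/2·x).
This is the k = 3 harmonic; the ratio L/(kπ) is strictly less than C_P = L/π, consistent with the sharp inequality ||u||_L² ≤ C_P ||u'||_L².


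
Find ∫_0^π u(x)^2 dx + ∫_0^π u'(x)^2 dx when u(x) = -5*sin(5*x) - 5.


||u||_{H^1(0,π)}^2 = 20 + 350*π

u'(x) = -25*cos(5*x).
Expand u² and (u')² and integrate term by term on (0, π), using: for integers n ≥ 1, ∫_0^π sin²(nx) dx = ∫_0^π cos²(nx) dx = π/2; for n ≠ n', ∫_0^π sin(nx)sin(n'x) dx = ∫_0^π cos(nx)cos(n'x) dx = 0; and by product-to-sum, ∫_0^π sin(nx)cos(n'x) dx = ½∫_0^π [sin((n+n')x) + sin((n−n')x)] dx, which is 0 when n+n' is even and 2n/(n²−n'²) when n+n' is odd (it need not vanish on (0, π)). For the constant mode: ∫_0^π 1 dx = π, ∫_0^π cos(nx) dx = 0, ∫_0^π sin(nx) dx = (1−(−1)^n)/n.
  u² squared terms: (-5)²·∫1 dx = 25·π = 25*π;  (-5)²·∫sin(5x)² dx = 25·π/2 = 25*π/2.
  u² cross terms: 2·(-5)·(-5)·∫1·sin(5x) dx = 50·(2/5) = 20.
  So ∫_0^π u² dx = 25*π + 25*π/2 + 20 = 20 + 75*π/2.
  (u')² squared terms: (-25)²·∫cos(5x)² dx = 625·π/2 = 625*π/2.
  So ∫_0^π (u')² dx = 625*π/2.
||u||_{H^1}^2 = (20 + 75*π/2) + (625*π/2) = 20 + 350*π.


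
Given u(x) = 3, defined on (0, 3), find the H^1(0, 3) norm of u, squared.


||u||_{H^1}^2 = 27

The H^1 norm (squared) on an interval (0, L) is
  ||u||_{H^1}^2 = ∫_0^L u(x)^2 dx + ∫_0^L u'(x)^2 dx.
Compute u'(x) = 0.
Then u(x)^2 = 9 and u'(x)^2 = 0.
Integrate each monomial from 0 to 3 using ∫_0^3 c·x^n dx = c·3^(n+1)/(n+1):
  ∫_0^3 u(x)^2 dx = ∫_0^3 (9) dx. Term by term:
    ∫_0^3 9 dx = 27.
  ∫_0^3 u'(x)^2 dx = ∫_0^3 (0) dx. Term by term:
    ∫_0^3 0 dx = 0.
Adding: ||u||_{H^1}^2 = 27 + 0 = 27.


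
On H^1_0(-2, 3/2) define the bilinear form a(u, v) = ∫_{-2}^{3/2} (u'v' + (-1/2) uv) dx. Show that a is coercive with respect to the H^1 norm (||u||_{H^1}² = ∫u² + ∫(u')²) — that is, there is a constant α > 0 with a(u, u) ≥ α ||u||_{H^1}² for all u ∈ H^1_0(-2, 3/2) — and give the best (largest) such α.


α = (-49 + 8*π^2)/(2*(4*π^2 + 49))

Coercivity of a(·,·) on H^1_0(-2, 3/2) means a(u, u) ≥ α ||u||_{H^1}² for every u ∈ H^1_0.
The interval has length L = 7/2, and Poincaré/coercivity depend only on L. Here a(u, u) = ∫(u')² + (-1/2)·∫u².
Here c = -1/2 < 0 with |c| < (π/L)² = 4*π^2/49, so coercivity still holds. The condition a(u,u) ≥ α||u||_{H^1}² reads (1−α)∫(u')² ≥ (α−c)∫u². Any admissible α is ≤ 1 (rapidly oscillating u have ∫u²/∫(u')² → 0), and α = 1 would force 0 ≥ (1−c)∫u², impossible since c < 1; so 1−α > 0. By the sharp Poincaré inequality on H^1_0 of an interval of length L, ∫(u')² ≥ (π/L)²∫u² with equality for the first sine mode sin(π(x−x₀)/L) (x₀ the left endpoint), so the inequality holds for all u iff (1−α)(π/L)² ≥ α − c, i.e. α ≤ ((π/L)² + c)/((π/L)² + 1) = (1 + c(L/π)²)/(1 + (L/π)²). (Direct route, valid since c ≤ 0: Poincaré gives c∫u² ≥ c(L/π)²∫(u')², so a(u,u) ≥ (1 + c(L/π)²)∫(u')², while ||u||_{H^1}² ≤ (1 + (L/π)²)∫(u')²; dividing yields the same α.) With (π/L)² = 4*π^2/49 and c = -1/2, the largest admissible constant is α = ((π/L)² + c)/((π/L)² + 1).
Simplifying, α = (-49 + 8*π^2)/(2*(4*π^2 + 49)).


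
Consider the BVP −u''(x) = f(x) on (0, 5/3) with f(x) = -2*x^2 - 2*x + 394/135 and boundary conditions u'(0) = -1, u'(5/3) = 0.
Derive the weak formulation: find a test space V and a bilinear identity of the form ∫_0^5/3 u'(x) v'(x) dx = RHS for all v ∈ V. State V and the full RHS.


V = H^1(0, 5/3) (v unrestricted at boundary; u is determined up to an additive constant); weak form: ∫_0^5/3 u'v' dx = ∫_0^5/3 (-2*x^2 - 2*x + 394/135) v dx + v(0) for all v ∈ V.

Multiply both sides by a test function v and integrate from 0 to 5/3:
  ∫_0^5/3 −u''(x) v(x) dx = ∫_0^5/3 f(x) v(x) dx.
Integrate the LHS by parts once:
  ∫_0^5/3 −u'' v dx = −[u'(x) v(x)]_0^5/3 + ∫_0^5/3 u'(x) v'(x) dx.
Thus ∫_0^5/3 u'(x) v'(x) dx = ∫_0^5/3 f(x) v(x) dx + [u'(x) v(x)]_0^5/3.
Choose V so that boundary terms are either known or forced to vanish.
u has inhomogeneous Neumann u'(0) = -1, u'(5/3) = 0. [u' v]_0^5/3 = (0)·v(5/3) − (-1)·v(0) = v(0). Take V = H^1(0, 5/3); boundary term becomes part of RHS.
Weak formulation: find u (satisfying any essential BC) such that ∫_0^5/3 u'(x) v'(x) dx = ∫_0^5/3 f v dx + v(0) for all v ∈ V (Neumann data are natural BCs: they enter the RHS as boundary terms).
Substituting f(x) = -2*x^2 - 2*x + 394/135, the right-hand side is ∫_0^5/3 (-2*x^2 - 2*x + 394/135) v dx + v(0).
Compatibility check (pure Neumann): taking v ≡ 1 ∈ V gives 0 = ∫_0^5/3 f dx + (0) − (-1), i.e. ∫_0^5/3 f dx must equal u'(0) − u'(5/3) = -1. Indeed ∫_0^5/3 (-2*x^2 - 2*x + 394/135) dx = -1, so the data are compatible. The solution is then unique only up to an additive constant (fix it e.g. by requiring ∫_0^5/3 u dx = 0).


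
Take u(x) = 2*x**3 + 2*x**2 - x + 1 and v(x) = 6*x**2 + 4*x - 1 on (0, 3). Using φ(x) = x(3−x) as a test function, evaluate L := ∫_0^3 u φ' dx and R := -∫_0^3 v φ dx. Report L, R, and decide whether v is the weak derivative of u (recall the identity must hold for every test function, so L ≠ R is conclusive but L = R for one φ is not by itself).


LHS = -477/5, RHS = -477/5. Yes, v = u' weakly.

u(x) = 2*x**3 + 2*x**2 - x + 1, classical derivative u'(x) = 6*x**2 + 4*x - 1.
φ(x) = x(3−x), so φ'(x) = 3 - 2*x.
Note φ(0) = φ(3) = 0, so the boundary term u·φ vanishes.
LHS = ∫_0^3 u(x) φ'(x) dx = ∫_0^3 (-4*x^4 + 2*x^3 + 8*x^2 - 5*x + 3) dx. Term by term:
  ∫_0^3 -4*x^4 dx = -972/5;  ∫_0^3 2*x^3 dx = 81/2;  ∫_0^3 8*x^2 dx = 72;
  ∫_0^3 -5*x dx = -45/2;  ∫_0^3 3 dx = 9.
Sum: -972/5 + 81/2 + 72 − 45/2 + 9 = -477/5.
So LHS = -477/5.
∫_0^3 v(x) φ(x) dx = ∫_0^3 (-6*x^4 + 14*x^3 + 13*x^2 - 3*x) dx. Term by term:
  ∫_0^3 -6*x^4 dx = -1458/5;  ∫_0^3 14*x^3 dx = 567/2;  ∫_0^3 13*x^2 dx = 117;
  ∫_0^3 -3*x dx = -27/2.
Sum: -1458/5 + 567/2 + 117 − 27/2 = 477/5.
So RHS = -∫_0^3 v(x) φ(x) dx = -477/5.
LHS = RHS, so the identity holds for this test φ.
Moreover u is smooth here and v(x) = u'(x) = 6*x**2 + 4*x - 1 pointwise, so the identity holds for every test function. Hence v is the weak derivative of u.


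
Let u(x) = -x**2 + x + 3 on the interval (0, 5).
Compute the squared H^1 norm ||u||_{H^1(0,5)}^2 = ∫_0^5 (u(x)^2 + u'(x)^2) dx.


||u||_{H^1}^2 = 2075/6

The H^1 norm (squared) on an interval (0, L) is
  ||u||_{H^1}^2 = ∫_0^L u(x)^2 dx + ∫_0^L u'(x)^2 dx.
Compute u'(x) = 1 - 2*x.
Then u(x)^2 = x**4 - 2*x**3 - 5*x**2 + 6*x + 9 and u'(x)^2 = 4*x**2 - 4*x + 1.
Integrate each monomial from 0 to 5 using ∫_0^5 c·x^n dx = c·5^(n+1)/(n+1):
  ∫_0^5 u(x)^2 dx = ∫_0^5 (x^4 - 2*x^3 - 5*x^2 + 6*x + 9) dx. Term by term:
    ∫_0^5 x^4 dx = 625;  ∫_0^5 -2*x^3 dx = -625/2;  ∫_0^5 -5*x^2 dx = -625/3;
    ∫_0^5 6*x dx = 75;  ∫_0^5 9 dx = 45.
  Sum: 625 − 625/2 − 625/3 + 75 + 45 = 1345/6.
  ∫_0^5 u'(x)^2 dx = ∫_0^5 (4*x^2 - 4*x + 1) dx. Term by term:
    ∫_0^5 4*x^2 dx = 500/3;  ∫_0^5 -4*x dx = -50;  ∫_0^5 1 dx = 5.
  Sum: 500/3 − 50 + 5 = 365/3.
Adding: ||u||_{H^1}^2 = 1345/6 + 365/3 = 2075/6.


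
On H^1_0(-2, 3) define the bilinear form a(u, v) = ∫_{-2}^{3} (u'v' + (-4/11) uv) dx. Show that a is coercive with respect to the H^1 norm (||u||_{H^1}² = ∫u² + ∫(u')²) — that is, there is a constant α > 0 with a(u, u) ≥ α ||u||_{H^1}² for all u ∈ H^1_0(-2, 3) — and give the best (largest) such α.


α = (-100/11 + π^2)/(π^2 + 25)

Coercivity of a(·,·) on H^1_0(-2, 3) means a(u, u) ≥ α ||u||_{H^1}² for every u ∈ H^1_0.
The interval has length L = 5, and Poincaré/coercivity depend only on L. Here a(u, u) = ∫(u')² + (-4/11)·∫u².
Here c = -4/11 < 0 with |c| < (π/L)² = π^2/25, so coercivity still holds. The condition a(u,u) ≥ α||u||_{H^1}² reads (1−α)∫(u')² ≥ (α−c)∫u². Any admissible α is ≤ 1 (rapidly oscillating u have ∫u²/∫(u')² → 0), and α = 1 would force 0 ≥ (1−c)∫u², impossible since c < 1; so 1−α > 0. By the sharp Poincaré inequality on H^1_0 of an interval of length L, ∫(u')² ≥ (π/L)²∫u² with equality for the first sine mode sin(π(x−x₀)/L) (x₀ the left endpoint), so the inequality holds for all u iff (1−α)(π/L)² ≥ α − c, i.e. α ≤ ((π/L)² + c)/((π/L)² + 1) = (1 + c(L/π)²)/(1 + (L/π)²). (Direct route, valid since c ≤ 0: Poincaré gives c∫u² ≥ c(L/π)²∫(u')², so a(u,u) ≥ (1 + c(L/π)²)∫(u')², while ||u||_{H^1}² ≤ (1 + (L/π)²)∫(u')²; dividing yields the same α.) With (π/L)² = π^2/25 and c = -4/11, the largest admissible constant is α = ((π/L)² + c)/((π/L)² + 1).
Simplifying, α = (-100/11 + π^2)/(π^2 + 25).


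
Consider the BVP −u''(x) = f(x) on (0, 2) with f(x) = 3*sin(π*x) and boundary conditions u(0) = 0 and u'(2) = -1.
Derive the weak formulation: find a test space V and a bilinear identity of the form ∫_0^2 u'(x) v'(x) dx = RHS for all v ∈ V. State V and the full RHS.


V = {v ∈ H^1(0, 2) : v(0) = 0} (test functions vanish at x = 0 where u is specified); weak form: ∫_0^2 u'v' dx = ∫_0^2 (3*sin(π*x)) v dx − v(2) for all v ∈ V.

Multiply both sides by a test function v and integrate from 0 to 2:
  ∫_0^2 −u''(x) v(x) dx = ∫_0^2 f(x) v(x) dx.
Integrate the LHS by parts once:
  ∫_0^2 −u'' v dx = −[u'(x) v(x)]_0^2 + ∫_0^2 u'(x) v'(x) dx.
Thus ∫_0^2 u'(x) v'(x) dx = ∫_0^2 f(x) v(x) dx + [u'(x) v(x)]_0^2.
Choose V so that boundary terms are either known or forced to vanish.
Mixed BC: u(0) = 0 (Dirichlet) and u'(2) = -1 (Neumann). Define V = {v ∈ H^1(0, 2) : v(0) = 0}. Then [u' v]_0^2 = u'(2)·v(2) − u'(0)·0 = − v(2).
Weak formulation: find u (satisfying any essential BC) such that ∫_0^2 u'(x) v'(x) dx = ∫_0^2 f v dx − v(2) for all v ∈ V (Dirichlet at 0 absorbed into V; Neumann datum at x = 2 contributes the boundary term).
Substituting f(x) = 3*sin(π*x), the right-hand side is ∫_0^2 (3*sin(π*x)) v dx − v(2).


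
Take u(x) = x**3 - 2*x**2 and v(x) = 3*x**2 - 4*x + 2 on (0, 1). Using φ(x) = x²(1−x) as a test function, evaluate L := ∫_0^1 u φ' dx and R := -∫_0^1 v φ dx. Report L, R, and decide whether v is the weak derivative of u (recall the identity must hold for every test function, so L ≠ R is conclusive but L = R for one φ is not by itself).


LHS = 1/10, RHS = -1/15. No, v is not the weak derivative of u.

u(x) = x**3 - 2*x**2, classical derivative u'(x) = 3*x**2 - 4*x.
φ(x) = x²(1−x), so φ'(x) = x*(2 - 3*x).
Note φ(0) = φ(1) = 0, so the boundary term u·φ vanishes.
LHS = ∫_0^1 u(x) φ'(x) dx = ∫_0^1 (-3*x^5 + 8*x^4 - 4*x^3) dx. Term by term:
  ∫_0^1 -3*x^5 dx = -1/2;  ∫_0^1 8*x^4 dx = 8/5;  ∫_0^1 -4*x^3 dx = -1.
Sum: -1/2 + 8/5 − 1 = 1/10.
So LHS = 1/10.
∫_0^1 v(x) φ(x) dx = ∫_0^1 (-3*x^5 + 7*x^4 - 6*x^3 + 2*x^2) dx. Term by term:
  ∫_0^1 -3*x^5 dx = -1/2;  ∫_0^1 7*x^4 dx = 7/5;  ∫_0^1 -6*x^3 dx = -3/2;
  ∫_0^1 2*x^2 dx = 2/3.
Sum: -1/2 + 7/5 − 3/2 + 2/3 = 1/15.
So RHS = -∫_0^1 v(x) φ(x) dx = -1/15.
LHS − RHS = 1/6 ≠ 0, so the identity fails.
(For a valid weak derivative the identity must hold for EVERY test function, in particular this one. The failure shows v is NOT the weak derivative of u.)
Correct weak derivative would be u'(x) = 3*x**2 - 4*x.


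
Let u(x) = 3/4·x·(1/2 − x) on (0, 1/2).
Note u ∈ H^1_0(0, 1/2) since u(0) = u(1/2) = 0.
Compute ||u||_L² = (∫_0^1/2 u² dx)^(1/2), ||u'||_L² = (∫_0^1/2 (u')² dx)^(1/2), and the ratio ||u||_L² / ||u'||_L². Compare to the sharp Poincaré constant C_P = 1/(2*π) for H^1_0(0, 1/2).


||u||_L² / ||u'||_L² = sqrt(10)/20 < C_P = 1/(2*π).

u(x) = 3/4·x·(1/2 − x), so u'(x) = 3/8 - 3*x/2.
u(x) = 3/4·x·(1/2 − x) vanishes at x = 0 and x = 1/2, so u ∈ H^1_0(0, 1/2). Differentiate via the product rule and integrate the resulting polynomials term by term.
  ∫_0^1/2 u² dx = ∫_0^1/2 (9*x^4/16 - 9*x^3/16 + 9*x^2/64) dx. Term by term:
    ∫_0^1/2 9*x^4/16 dx = 9/2560;  ∫_0^1/2 -9*x^3/16 dx = -9/1024;  ∫_0^1/2 9*x^2/64 dx = 3/512.
  Sum: 9/2560 − 9/1024 + 3/512 = 3/5120.
  ∫_0^1/2 (u')² dx = ∫_0^1/2 (9*x^2/4 - 9*x/8 + 9/64) dx. Term by term:
    ∫_0^1/2 9*x^2/4 dx = 3/32;  ∫_0^1/2 -9*x/8 dx = -9/64;  ∫_0^1/2 9/64 dx = 9/128.
  Sum: 3/32 − 9/64 + 9/128 = 3/128.
∫_0^1/2 u² dx = 3/5120, so ||u||_L² = sqrt(15)/160.
∫_0^1/2 (u')² dx = 3/128, so ||u'||_L² = sqrt(6)/16.
Ratio ||u||_L² / ||u'||_L² = sqrt(10)/20.
Sharp Poincaré constant on H^1_0(0, 1/2) is C_P = L/π = 1/(2*π), achieved by sin(2*π·x).
A polynomial bump cannot attain the sharp Poincaré constant (only the first sine eigenfunction does), so the ratio is strictly less than C_P, consistent with ||u||_L² ≤ C_P ||u'||_L².


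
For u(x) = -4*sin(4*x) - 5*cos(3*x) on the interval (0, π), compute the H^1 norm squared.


||u||_{H^1(0,π)}^2 = 3200/7 + 261*π

u'(x) = 15*sin(3*x) - 16*cos(4*x).
Expand u² and (u')² and integrate term by term on (0, π), using: for integers n ≥ 1, ∫_0^π sin²(nx) dx = ∫_0^π cos²(nx) dx = π/2; for n ≠ n', ∫_0^π sin(nx)sin(n'x) dx = ∫_0^π cos(nx)cos(n'x) dx = 0; and by product-to-sum, ∫_0^π sin(nx)cos(n'x) dx = ½∫_0^π [sin((n+n')x) + sin((n−n')x)] dx, which is 0 when n+n' is even and 2n/(n²−n'²) when n+n' is odd (it need not vanish on (0, π)).
  u² squared terms: (-5)²·∫cos(3x)² dx = 25·π/2 = 25*π/2;  (-4)²·∫sin(4x)² dx = 16·π/2 = 8*π.
  u² cross terms: 2·(-5)·(-4)·∫cos(3x)·sin(4x) dx = 40·(8/7) = 320/7.
  So ∫_0^π u² dx = 25*π/2 + 8*π + 320/7 = 320/7 + 41*π/2.
  (u')² squared terms: (-16)²·∫cos(4x)² dx = 256·π/2 = 128*π;  (15)²·∫sin(3x)² dx = 225·π/2 = 225*π/2.
  (u')² cross terms: 2·(-16)·(15)·∫cos(4x)·sin(3x) dx = -480·(-6/7) = 2880/7.
  So ∫_0^π (u')² dx = 128*π + 225*π/2 + 2880/7 = 2880/7 + 481*π/2.
||u||_{H^1}^2 = (320/7 + 41*π/2) + (2880/7 + 481*π/2) = 3200/7 + 261*π.


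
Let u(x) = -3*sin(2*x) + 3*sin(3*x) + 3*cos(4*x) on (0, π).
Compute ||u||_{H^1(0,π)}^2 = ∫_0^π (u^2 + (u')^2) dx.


||u||_{H^1(0,π)}^2 = -1836/7 + 144*π

u'(x) = -12*sin(4*x) - 6*cos(2*x) + 9*cos(3*x).
Expand u² and (u')² and integrate term by term on (0, π), using: for integers n ≥ 1, ∫_0^π sin²(nx) dx = ∫_0^π cos²(nx) dx = π/2; for n ≠ n', ∫_0^π sin(nx)sin(n'x) dx = ∫_0^π cos(nx)cos(n'x) dx = 0; and by product-to-sum, ∫_0^π sin(nx)cos(n'x) dx = ½∫_0^π [sin((n+n')x) + sin((n−n')x)] dx, which is 0 when n+n' is even and 2n/(n²−n'²) when n+n' is odd (it need not vanish on (0, π)).
  u² squared terms: (-3)²·∫sin(2x)² dx = 9·π/2 = 9*π/2;  (3)²·∫cos(4x)² dx = 9·π/2 = 9*π/2;  (3)²·∫sin(3x)² dx = 9·π/2 = 9*π/2.
  u² cross terms: 2·(-3)·(3)·∫sin(2x)·cos(4x) dx = -18·(0) = 0;  2·(-3)·(3)·∫sin(2x)·sin(3x) dx = -18·(0) = 0;  2·(3)·(3)·∫cos(4x)·sin(3x) dx = 18·(-6/7) = -108/7.
  So ∫_0^π u² dx = 9*π/2 + 9*π/2 + 9*π/2 + 0 + 0 − 108/7 = -108/7 + 27*π/2.
  (u')² squared terms: (-12)²·∫sin(4x)² dx = 144·π/2 = 72*π;  (-6)²·∫cos(2x)² dx = 36·π/2 = 18*π;  (9)²·∫cos(3x)² dx = 81·π/2 = 81*π/2.
  (u')² cross terms: 2·(-12)·(-6)·∫sin(4x)·cos(2x) dx = 144·(0) = 0;  2·(-12)·(9)·∫sin(4x)·cos(3x) dx = -216·(8/7) = -1728/7;  2·(-6)·(9)·∫cos(2x)·cos(3x) dx = -108·(0) = 0.
  So ∫_0^π (u')² dx = 72*π + 18*π + 81*π/2 + 0 − 1728/7 + 0 = -1728/7 + 261*π/2.
||u||_{H^1}^2 = (-108/7 + 27*π/2) + (-1728/7 + 261*π/2) = -1836/7 + 144*π.


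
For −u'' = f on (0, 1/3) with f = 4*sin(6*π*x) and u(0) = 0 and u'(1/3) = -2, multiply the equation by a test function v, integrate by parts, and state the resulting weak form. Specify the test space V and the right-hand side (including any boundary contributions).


V = {v ∈ H^1(0, 1/3) : v(0) = 0} (test functions vanish at x = 0 where u is specified); weak form: ∫_0^1/3 u'v' dx = ∫_0^1/3 (4*sin(6*π*x)) v dx − 2·v(1/3) for all v ∈ V.

Multiply both sides by a test function v and integrate from 0 to 1/3:
  ∫_0^1/3 −u''(x) v(x) dx = ∫_0^1/3 f(x) v(x) dx.
Integrate the LHS by parts once:
  ∫_0^1/3 −u'' v dx = −[u'(x) v(x)]_0^1/3 + ∫_0^1/3 u'(x) v'(x) dx.
Thus ∫_0^1/3 u'(x) v'(x) dx = ∫_0^1/3 f(x) v(x) dx + [u'(x) v(x)]_0^1/3.
Choose V so that boundary terms are either known or forced to vanish.
Mixed BC: u(0) = 0 (Dirichlet) and u'(1/3) = -2 (Neumann). Define V = {v ∈ H^1(0, 1/3) : v(0) = 0}. Then [u' v]_0^1/3 = u'(1/3)·v(1/3) − u'(0)·0 = − 2·v(1/3).
Weak formulation: find u (satisfying any essential BC) such that ∫_0^1/3 u'(x) v'(x) dx = ∫_0^1/3 f v dx − 2·v(1/3) for all v ∈ V (Dirichlet at 0 absorbed into V; Neumann datum at x = 1/3 contributes the boundary term).
Substituting f(x) = 4*sin(6*π*x), the right-hand side is ∫_0^1/3 (4*sin(6*π*x)) v dx − 2·v(1/3).


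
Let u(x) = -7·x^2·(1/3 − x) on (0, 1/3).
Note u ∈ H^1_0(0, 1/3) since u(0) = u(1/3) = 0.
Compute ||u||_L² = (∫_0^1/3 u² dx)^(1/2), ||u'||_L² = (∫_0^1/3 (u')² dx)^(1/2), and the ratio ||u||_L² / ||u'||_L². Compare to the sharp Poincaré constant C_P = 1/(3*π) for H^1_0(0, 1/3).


||u||_L² / ||u'||_L² = sqrt(14)/42 < C_P = 1/(3*π).

u(x) = -7·x^2·(1/3 − x), so u'(x) = 7*x*(9*x - 2)/3.
u(x) = -7·x^2·(1/3 − x) vanishes at x = 0 and x = 1/3, so u ∈ H^1_0(0, 1/3). Differentiate via the product rule and integrate the resulting polynomials term by term.
  ∫_0^1/3 u² dx = ∫_0^1/3 (49*x^6 - 98*x^5/3 + 49*x^4/9) dx. Term by term:
    ∫_0^1/3 49*x^6 dx = 7/2187;  ∫_0^1/3 -98*x^5/3 dx = -49/6561;  ∫_0^1/3 49*x^4/9 dx = 49/10935.
  Sum: 7/2187 − 49/6561 + 49/10935 = 7/32805.
  ∫_0^1/3 (u')² dx = ∫_0^1/3 (441*x^4 - 196*x^3 + 196*x^2/9) dx. Term by term:
    ∫_0^1/3 441*x^4 dx = 49/135;  ∫_0^1/3 -196*x^3 dx = -49/81;  ∫_0^1/3 196*x^2/9 dx = 196/729.
  Sum: 49/135 − 49/81 + 196/729 = 98/3645.
∫_0^1/3 u² dx = 7/32805, so ||u||_L² = sqrt(35)/405.
∫_0^1/3 (u')² dx = 98/3645, so ||u'||_L² = 7*sqrt(10)/135.
Ratio ||u||_L² / ||u'||_L² = sqrt(14)/42.
Sharp Poincaré constant on H^1_0(0, 1/3) is C_P = L/π = 1/(3*π), achieved by sin(3*π·x).
A polynomial bump cannot attain the sharp Poincaré constant (only the first sine eigenfunction does), so the ratio is strictly less than C_P, consistent with ||u||_L² ≤ C_P ||u'||_L².


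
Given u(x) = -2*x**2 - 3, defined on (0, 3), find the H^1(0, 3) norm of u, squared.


||u||_{H^1}^2 = 2367/5

The H^1 norm (squared) on an interval (0, L) is
  ||u||_{H^1}^2 = ∫_0^L u(x)^2 dx + ∫_0^L u'(x)^2 dx.
Compute u'(x) = -4*x.
Then u(x)^2 = 4*x**4 + 12*x**2 + 9 and u'(x)^2 = 16*x**2.
Integrate each monomial from 0 to 3 using ∫_0^3 c·x^n dx = c·3^(n+1)/(n+1):
  ∫_0^3 u(x)^2 dx = ∫_0^3 (4*x^4 + 12*x^2 + 9) dx. Term by term:
    ∫_0^3 4*x^4 dx = 972/5;  ∫_0^3 12*x^2 dx = 108;  ∫_0^3 9 dx = 27.
  Sum: 972/5 + 108 + 27 = 1647/5.
  ∫_0^3 u'(x)^2 dx = ∫_0^3 (16*x^2) dx. Term by term:
    ∫_0^3 16*x^2 dx = 144.
Adding: ||u||_{H^1}^2 = 1647/5 + 144 = 2367/5.


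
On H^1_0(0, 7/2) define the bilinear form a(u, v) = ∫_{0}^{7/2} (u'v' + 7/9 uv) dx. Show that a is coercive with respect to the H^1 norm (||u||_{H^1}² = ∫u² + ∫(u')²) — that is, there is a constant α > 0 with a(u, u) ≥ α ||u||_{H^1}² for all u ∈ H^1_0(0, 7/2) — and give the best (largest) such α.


α = (343 + 36*π^2)/(9*(4*π^2 + 49))

Coercivity of a(·,·) on H^1_0(0, 7/2) means a(u, u) ≥ α ||u||_{H^1}² for every u ∈ H^1_0.
The interval has length L = 7/2, and Poincaré/coercivity depend only on L. Here a(u, u) = ∫(u')² + (7/9)·∫u².
Here 0 < c = 7/9 < 1. The condition a(u,u) ≥ α||u||_{H^1}² reads (1−α)∫(u')² ≥ (α−c)∫u². Any admissible α is ≤ 1 (rapidly oscillating u have ∫u²/∫(u')² → 0), and α = 1 would force 0 ≥ (1−c)∫u², impossible since c < 1; so 1−α > 0. By the sharp Poincaré inequality on H^1_0 of an interval of length L, ∫(u')² ≥ (π/L)²∫u² with equality for the first sine mode sin(π(x−x₀)/L) (x₀ the left endpoint), so the inequality holds for all u iff (1−α)(π/L)² ≥ α − c, i.e. α ≤ ((π/L)² + c)/((π/L)² + 1) = (1 + c(L/π)²)/(1 + (L/π)²). With (π/L)² = 4*π^2/49 and c = 7/9, the largest admissible constant is α = ((π/L)² + c)/((π/L)² + 1).
Simplifying, α = (343 + 36*π^2)/(9*(4*π^2 + 49)).
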